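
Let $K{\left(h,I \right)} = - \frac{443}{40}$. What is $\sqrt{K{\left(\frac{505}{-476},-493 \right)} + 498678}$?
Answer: $\frac{\sqrt{199466770}}{20} \approx 706.16$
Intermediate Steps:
$K{\left(h,I \right)} = - \frac{443}{40}$ ($K{\left(h,I \right)} = \left(-443\right) \frac{1}{40} = - \frac{443}{40}$)
$\sqrt{K{\left(\frac{505}{-476},-493 \right)} + 498678} = \sqrt{- \frac{443}{40} + 498678} = \sqrt{\frac{19946677}{40}} = \frac{\sqrt{199466770}}{20}$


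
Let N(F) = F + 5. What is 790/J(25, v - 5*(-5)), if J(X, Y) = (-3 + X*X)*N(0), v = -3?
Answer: 79/311 ≈ 0.25402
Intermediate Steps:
N(F) = 5 + F
J(X, Y) = -15 + 5*X² (J(X, Y) = (-3 + X*X)*(5 + 0) = (-3 + X²)*5 = -15 + 5*X²)
790/J(25, v - 5*(-5)) = 790/(-15 + 5*25²) = 790/(-15 + 5*625) = 790/(-15 + 3125) = 790/3110 = 790*(1/3110) = 79/311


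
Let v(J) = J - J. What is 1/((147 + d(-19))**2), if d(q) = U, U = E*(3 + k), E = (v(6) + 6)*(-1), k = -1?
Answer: 1/18225 ≈ 5.4870e-5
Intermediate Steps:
v(J) = 0
E = -6 (E = (0 + 6)*(-1) = 6*(-1) = -6)
U = -12 (U = -6*(3 - 1) = -6*2 = -12)
d(q) = -12
1/((147 + d(-19))**2) = 1/((147 - 12)**2) = 1/(135**2) = 1/18225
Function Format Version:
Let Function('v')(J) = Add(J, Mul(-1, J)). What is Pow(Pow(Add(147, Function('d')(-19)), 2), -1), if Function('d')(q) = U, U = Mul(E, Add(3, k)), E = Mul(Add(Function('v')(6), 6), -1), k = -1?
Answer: Rational(1, 18225) ≈ 5.4870e-5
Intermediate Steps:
Function('v')(J) = 0
E = -6 (E = Mul(Add(0, 6), -1) = Mul(6, -1) = -6)
U = -12 (U = Mul(-6, Add(3, -1)) = Mul(-6, 2) = -12)
Function('d')(q) = -12
Pow(Pow(Add(147, Function('d')(-19)), 2), -1) = Pow(Pow(Add(147, -12), 2), -1) = Pow(Pow(135, 2), -1) = Pow(18225, -1) = Rational(1, 18225)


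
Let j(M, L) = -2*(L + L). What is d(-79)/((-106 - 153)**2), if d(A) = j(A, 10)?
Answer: -40/67081 ≈ -0.00059629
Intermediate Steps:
j(M, L) = -4*L
d(A) = -40 (d(A) = -4*10 = -40)
d(-79)/((-106 - 153)**2) = -40/(-106 - 153)**2 = -40/((-259)**2) = -40/67081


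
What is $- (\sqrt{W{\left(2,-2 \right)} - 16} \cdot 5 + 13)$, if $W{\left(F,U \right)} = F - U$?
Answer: $-13 - 10 i \sqrt{3} \approx -13.0 - 17.32 i$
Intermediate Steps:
$- (\sqrt{W{\left(2,-2 \right)} - 16} \cdot 5 + 13) = - (\sqrt{\left(2 - -2\right) - 16} \cdot 5 + 13) = - (\sqrt{\left(2 + 2\right) - 16} \cdot 5 + 13) = - (\sqrt{4 - 16} \cdot 5 + 13) = - (\sqrt{-12} \cdot 5 + 13) = - (2 i \sqrt{3} \cdot 5 + 13) = - (10 i \sqrt{3} + 13) = - (13 + 10 i \sqrt{3}) = -13 - 10 i \sqrt{3}$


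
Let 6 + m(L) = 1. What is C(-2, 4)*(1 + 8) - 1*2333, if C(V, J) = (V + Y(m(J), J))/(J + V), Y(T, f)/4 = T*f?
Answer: -2702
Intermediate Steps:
m(L) = -5 (m(L) = -6 + 1 = -5)
Y(T, f) = 4*T*f (Y(T, f) = 4*(T*f) = 4*T*f)
C(V, J) = (V - 20*J)/(J + V) (C(V, J) = (V + 4*(-5)*J)/(J + V) = (V - 20*J)/(J + V))
C(-2, 4)*(1 + 8) - 1*2333 = ((-2 - 20*4)/(4 - 2))*(1 + 8) - 1*2333 = ((-2 - 80)/2)*9 - 2333 = ((½)*(-82))*9 - 2333 = -41*9 - 2333 = -369 - 2333 = -2702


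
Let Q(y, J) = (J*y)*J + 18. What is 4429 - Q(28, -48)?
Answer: -60101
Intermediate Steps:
Q(y, J) = 18 + y*J**2 (Q(y, J) = y*J**2 + 18 = 18 + y*J**2)
4429 - Q(28, -48) = 4429 - (18 + 28*(-48)**2) = 4429 - (18 + 28*2304) = 4429 - (18 + 64512) = 4429 - 1*64530 = 4429 - 64530 = -60101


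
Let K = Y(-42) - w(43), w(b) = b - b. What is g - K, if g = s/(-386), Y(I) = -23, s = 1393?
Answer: 7485/386 ≈ 19.391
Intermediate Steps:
w(b) = 0
K = -23 (K = -23 - 1*0 = -23 + 0 = -23)
g = -1393/386 (g = 1393/(-386) = 1393*(-1/386) = -1393/386 ≈ -3.6088)
g - K = -1393/386 - 1*(-23) = -1393/386 + 23 = 7485/386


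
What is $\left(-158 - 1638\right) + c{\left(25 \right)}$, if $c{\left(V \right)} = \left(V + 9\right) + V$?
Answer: $-1737$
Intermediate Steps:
$c{\left(V \right)} = 9 + 2 V$ ($c{\left(V \right)} = \left(9 + V\right) + V = 9 + 2 V$)
$\left(-158 - 1638\right) + c{\left(25 \right)} = \left(-158 - 1638\right) + \left(9 + 2 \cdot 25\right) = \left(-158 - 1638\right) + \left(9 + 50\right) = \left(-158 - 1638\right) + 59 = -1796 + 59 = -1737$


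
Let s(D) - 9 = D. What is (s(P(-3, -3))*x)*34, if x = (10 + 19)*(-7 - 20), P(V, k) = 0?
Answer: -239598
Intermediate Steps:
x = -783 (x = 29*(-27) = -783)
s(D) = 9 + D
(s(P(-3, -3))*x)*34 = ((9 + 0)*(-783))*34 = (9*(-783))*34 = -7047*34 = -239598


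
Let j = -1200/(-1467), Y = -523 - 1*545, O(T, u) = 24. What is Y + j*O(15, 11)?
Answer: -170884/163 ≈ -1048.4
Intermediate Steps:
Y = -1068 (Y = -523 - 545 = -1068)
j = 400/489 (j = -1200*(-1/1467) = 400/489 ≈ 0.81800)
Y + j*O(15, 11) = -1068 + (400/489)*24 = -1068 + 3200/163 = -170884/163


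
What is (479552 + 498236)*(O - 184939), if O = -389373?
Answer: -561555381856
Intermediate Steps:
(479552 + 498236)*(O - 184939) = (479552 + 498236)*(-389373 - 184939) = 977788*(-574312) = -561555381856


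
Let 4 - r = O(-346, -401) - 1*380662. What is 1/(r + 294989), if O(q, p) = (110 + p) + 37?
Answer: 1/675909 ≈ 1.4795e-6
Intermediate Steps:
O(q, p) = 147 + p
r = 380920 (r = 4 - ((147 - 401) - 1*380662) = 4 - (-254 - 380662) = 4 - 1*(-380916) = 4 + 380916 = 380920)
1/(r + 294989) = 1/(380920 + 294989) = 1/675909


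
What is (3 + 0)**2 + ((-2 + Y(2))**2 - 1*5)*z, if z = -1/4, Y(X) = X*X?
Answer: 37/4 ≈ 9.2500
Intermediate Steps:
Y(X) = X**2
z = -1/4 (z = -1*1/4 = -1/4 ≈ -0.25000)
(3 + 0)**2 + ((-2 + Y(2))**2 - 1*5)*z = (3 + 0)**2 + ((-2 + 2**2)**2 - 1*5)*(-1/4) = 3**2 + ((-2 + 4)**2 - 5)*(-1/4) = 9 + (2**2 - 5)*(-1/4) = 9 + (4 - 5)*(-1/4) = 9 - 1*(-1/4) = 9 + 1/4 = 37/4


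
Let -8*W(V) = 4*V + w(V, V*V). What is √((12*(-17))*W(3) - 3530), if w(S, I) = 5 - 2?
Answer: I*√12590/2 ≈ 56.103*I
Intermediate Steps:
w(S, I) = 3
W(V) = -3/8 - V/2 (W(V) = -(4*V + 3)/8 = -(3 + 4*V)/8 = -3/8 - V/2)
√((12*(-17))*W(3) - 3530) = √((12*(-17))*(-3/8 - ½*3) - 3530) = √(-204*(-3/8 - 3/2) - 3530) = √(-204*(-15/8) - 3530) = √(765/2 - 3530) = √(-6295/2) = I*√12590/2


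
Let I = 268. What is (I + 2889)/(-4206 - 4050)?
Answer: -3157/8256 ≈ -0.38239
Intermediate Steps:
(I + 2889)/(-4206 - 4050) = (268 + 2889)/(-4206 - 4050) = 3157/(-8256) = 3157*(-1/8256) = -3157/8256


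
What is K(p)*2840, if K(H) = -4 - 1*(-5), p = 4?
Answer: 2840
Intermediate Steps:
K(H) = 1 (K(H) = -4 + 5 = 1)
K(p)*2840 = 1*2840 = 2840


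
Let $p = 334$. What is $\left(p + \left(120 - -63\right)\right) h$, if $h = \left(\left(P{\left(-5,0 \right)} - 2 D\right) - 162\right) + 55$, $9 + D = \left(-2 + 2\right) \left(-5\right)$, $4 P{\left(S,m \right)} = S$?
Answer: $- \frac{186637}{4} \approx -46659.0$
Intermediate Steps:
$P{\left(S,m \right)} = \frac{S}{4}$
$D = -9$ ($D = -9 + \left(-2 + 2\right) \left(-5\right) = -9 + 0 \left(-5\right) = -9 + 0 = -9$)
$h = - \frac{361}{4}$ ($h = \left(\left(\frac{1}{4} \left(-5\right) - -18\right) - 162\right) + 55 = \left(\left(- \frac{5}{4} + 18\right) - 162\right) + 55 = \left(\frac{67}{4} - 162\right) + 55 = - \frac{581}{4} + 55 = - \frac{361}{4} \approx -90.25$)
$\left(p + \left(120 - -63\right)\right) h = \left(334 + \left(120 - -63\right)\right) \left(- \frac{361}{4}\right) = \left(334 + \left(120 + 63\right)\right) \left(- \frac{361}{4}\right) = \left(334 + 183\right) \left(- \frac{361}{4}\right) = 517 \left(- \frac{361}{4}\right) = - \frac{186637}{4}$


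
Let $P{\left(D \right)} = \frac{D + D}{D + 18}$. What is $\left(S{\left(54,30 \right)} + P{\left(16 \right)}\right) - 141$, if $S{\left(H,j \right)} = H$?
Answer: $- \frac{1463}{17} \approx -86.059$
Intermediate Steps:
$P{\left(D \right)} = \frac{2 D}{18 + D}$
$\left(S{\left(54,30 \right)} + P{\left(16 \right)}\right) - 141 = \left(54 + 2 \cdot 16 \frac{1}{18 + 16}\right) - 141 = \left(54 + 2 \cdot 16 \cdot \frac{1}{34}\right) - 141 = \left(54 + \frac{16}{17}\right) - 141 = \frac{934}{17} - 141 = - \frac{1463}{17}$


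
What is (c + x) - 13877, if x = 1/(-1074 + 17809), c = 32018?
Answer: 303589636/16735 ≈ 18141.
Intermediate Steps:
x = 1/16735 ≈ 5.9755e-5
(c + x) - 13877 = (32018 + 1/16735) - 13877 = 535821231/16735 - 13877 = 303589636/16735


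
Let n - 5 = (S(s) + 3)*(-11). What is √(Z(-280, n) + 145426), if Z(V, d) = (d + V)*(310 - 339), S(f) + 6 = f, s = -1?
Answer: 5*√6085 ≈ 390.03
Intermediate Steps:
S(f) = -6 + f
n = 49 (n = 5 + ((-6 - 1) + 3)*(-11) = 5 + (-7 + 3)*(-11) = 5 - 4*(-11) = 5 + 44 = 49)
Z(V, d) = -29*V - 29*d (Z(V, d) = (V + d)*(-29) = -29*V - 29*d)
√(Z(-280, n) + 145426) = √((-29*(-280) - 29*49) + 145426) = √((8120 - 1421) + 145426) = √(6699 + 145426) = √152125 = 5*√6085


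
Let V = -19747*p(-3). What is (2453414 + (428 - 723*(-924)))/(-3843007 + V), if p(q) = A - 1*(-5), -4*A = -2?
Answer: -6243788/7903231 ≈ -0.79003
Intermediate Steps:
A = 1/2 (A = -1/4*(-2) = 1/2 ≈ 0.50000)
p(q) = 11/2 (p(q) = 1/2 - 1*(-5) = 1/2 + 5 = 11/2)
V = -217217/2 (V = -19747*11/2 = -217217/2 ≈ -1.0861e+5)
(2453414 + (428 - 723*(-924)))/(-3843007 + V) = (2453414 + (428 - 723*(-924)))/(-3843007 - 217217/2) = (2453414 + (428 + 668052))/(-7903231/2) = (2453414 + 668480)*(-2/7903231) = 3121894*(-2/7903231) = -6243788/7903231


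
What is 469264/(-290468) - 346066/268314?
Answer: -28303899973/9742078869 ≈ -2.9053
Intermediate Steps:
469264/(-290468) - 346066/268314 = 469264*(-1/290468) - 346066*1/268314 = -117316/72617 - 173033/134157 = -28303899973/9742078869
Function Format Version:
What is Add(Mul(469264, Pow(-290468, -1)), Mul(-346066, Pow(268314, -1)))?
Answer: Rational(-28303899973, 9742078869) ≈ -2.9053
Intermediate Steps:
Add(Mul(469264, Pow(-290468, -1)), Mul(-346066, Pow(268314, -1))) = Add(Mul(469264, Rational(-1, 290468)), Mul(-346066, Rational(1, 268314))) = Add(Rational(-117316, 72617), Rational(-173033, 134157)) = Rational(-28303899973, 9742078869)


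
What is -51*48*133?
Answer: -325584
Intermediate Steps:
-51*48*133 = -2448*133 = -325584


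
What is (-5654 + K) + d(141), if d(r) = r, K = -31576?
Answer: -37089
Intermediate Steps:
(-5654 + K) + d(141) = (-5654 - 31576) + 141 = -37230 + 141 = -37089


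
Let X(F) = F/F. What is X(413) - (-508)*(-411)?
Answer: -208787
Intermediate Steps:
X(F) = 1
X(413) - (-508)*(-411) = 1 - (-508)*(-411) = 1 - 1*208788 = 1 - 208788 = -208787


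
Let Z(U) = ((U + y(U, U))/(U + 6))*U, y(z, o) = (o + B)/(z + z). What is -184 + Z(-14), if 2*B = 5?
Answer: -6649/32 ≈ -207.78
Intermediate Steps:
B = 5/2 (B = (1/2)*5 = 5/2 ≈ 2.5000)
y(z, o) = (5/2 + o)/(2*z) (y(z, o) = (o + 5/2)/(z + z) = (5/2 + o)/((2*z)) = (5/2 + o)*(1/(2*z)) = (5/2 + o)/(2*z))
Z(U) = U*(U + (5 + 2*U)/(4*U))/(6 + U) (Z(U) = ((U + (5 + 2*U)/(4*U))/(U + 6))*U = ((U + (5 + 2*U)/(4*U))/(6 + U))*U = U*(U + (5 + 2*U)/(4*U))/(6 + U))
-184 + Z(-14) = -184 + (5/4 + (-14)**2 + (1/2)*(-14))/(6 - 14) = -184 + (5/4 + 196 - 7)/(-8) = -184 - 1/8*761/4 = -184 - 761/32 = -6649/32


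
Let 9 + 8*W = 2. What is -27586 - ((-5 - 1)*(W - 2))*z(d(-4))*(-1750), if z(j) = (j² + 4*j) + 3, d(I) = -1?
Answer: -27586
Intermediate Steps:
W = -7/8 (W = -9/8 + (⅛)*2 = -9/8 + ¼ = -7/8 ≈ -0.87500)
z(j) = 3 + j² + 4*j
-27586 - ((-5 - 1)*(W - 2))*z(d(-4))*(-1750) = -27586 - ((-5 - 1)*(-7/8 - 2))*(3 + (-1)² + 4*(-1))*(-1750) = -27586 - (-6*(-23/8))*(3 + 1 - 4)*(-1750) = -27586 - (69/4)*0*(-1750) = -27586 - 0*(-1750) = -27586 - 1*0 = -27586 + 0 = -27586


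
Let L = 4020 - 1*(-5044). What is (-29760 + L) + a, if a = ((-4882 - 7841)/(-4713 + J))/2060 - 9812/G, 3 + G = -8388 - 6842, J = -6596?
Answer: -7344288927838781/354876193820 ≈ -20695.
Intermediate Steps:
L = 9064 (L = 4020 + 5044 = 9064)
G = -15233 (G = -3 + (-8388 - 6842) = -3 - 15230 = -15233)
a = 228779459939/354876193820 (a = ((-4882 - 7841)/(-4713 - 6596))/2060 - 9812/(-15233) = -12723/(-11309)*(1/2060) - 9812*(-1/15233) = -12723*(-1/11309)*(1/2060) + 9812/15233 = (12723/11309)*(1/2060) + 9812/15233 = 12723/23296540 + 9812/15233 = 228779459939/354876193820 ≈ 0.64467)
(-29760 + L) + a = (-29760 + 9064) + 228779459939/354876193820 = -20696 + 228779459939/354876193820 = -7344288927838781/354876193820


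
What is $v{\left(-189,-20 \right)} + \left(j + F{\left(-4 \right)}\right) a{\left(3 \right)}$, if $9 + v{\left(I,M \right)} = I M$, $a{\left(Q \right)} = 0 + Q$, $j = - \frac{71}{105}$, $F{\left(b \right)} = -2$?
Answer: $\frac{131704}{35} \approx 3763.0$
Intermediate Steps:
$j = - \frac{71}{105}$ ($j = \left(-71\right) \frac{1}{105} = - \frac{71}{105} \approx -0.67619$)
$a{\left(Q \right)} = Q$
$v{\left(I,M \right)} = -9 + I M$
$v{\left(-189,-20 \right)} + \left(j + F{\left(-4 \right)}\right) a{\left(3 \right)} = \left(-9 - -3780\right) + \left(- \frac{71}{105} - 2\right) 3 = \left(-9 + 3780\right) - \frac{281}{35} = 3771 - \frac{281}{35} = \frac{131704}{35}$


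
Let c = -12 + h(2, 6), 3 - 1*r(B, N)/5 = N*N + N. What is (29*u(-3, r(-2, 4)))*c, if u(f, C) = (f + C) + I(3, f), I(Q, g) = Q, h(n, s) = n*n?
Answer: 19720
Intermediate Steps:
h(n, s) = n**2
r(B, N) = 15 - 5*N - 5*N**2 (r(B, N) = 15 - 5*(N*N + N) = 15 - 5*(N**2 + N) = 15 - 5*(N + N**2) = 15 + (-5*N - 5*N**2) = 15 - 5*N - 5*N**2)
u(f, C) = 3 + C + f (u(f, C) = (f + C) + 3 = (C + f) + 3 = 3 + C + f)
c = -8 (c = -12 + 2**2 = -12 + 4 = -8)
(29*u(-3, r(-2, 4)))*c = (29*(3 + (15 - 5*4 - 5*4**2) - 3))*(-8) = (29*(3 + (15 - 20 - 5*16) - 3))*(-8) = (29*(3 + (15 - 20 - 80) - 3))*(-8) = (29*(3 - 85 - 3))*(-8) = (29*(-85))*(-8) = -2465*(-8) = 19720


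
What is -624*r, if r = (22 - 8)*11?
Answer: -96096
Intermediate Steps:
r = 154 (r = 14*11 = 154)
-624*r = -624*154 = -96096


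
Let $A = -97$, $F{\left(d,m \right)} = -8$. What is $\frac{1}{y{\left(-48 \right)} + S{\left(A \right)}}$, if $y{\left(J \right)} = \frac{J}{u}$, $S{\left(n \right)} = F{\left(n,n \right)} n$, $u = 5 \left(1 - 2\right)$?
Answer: $\frac{5}{3928} \approx 0.0012729$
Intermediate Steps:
$u = -5$ ($u = 5 \left(-1\right) = -5$)
$S{\left(n \right)} = - 8 n$
$y{\left(J \right)} = - \frac{J}{5}$ ($y{\left(J \right)} = \frac{J}{-5} = J \left(- \frac{1}{5}\right) = - \frac{J}{5}$)
$\frac{1}{y{\left(-48 \right)} + S{\left(A \right)}} = \frac{1}{\left(- \frac{1}{5}\right) \left(-48\right) - -776} = \frac{1}{\frac{48}{5} + 776} = \frac{1}{\frac{3928}{5}} = \frac{5}{3928}$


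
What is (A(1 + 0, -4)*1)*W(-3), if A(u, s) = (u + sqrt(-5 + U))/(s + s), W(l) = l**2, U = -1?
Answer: -9/8 - 9*I*sqrt(6)/8 ≈ -1.125 - 2.7557*I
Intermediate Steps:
A(u, s) = (u + I*sqrt(6))/(2*s) (A(u, s) = (u + sqrt(-5 - 1))/(s + s) = (u + sqrt(-6))/((2*s)) = (u + I*sqrt(6))*(1/(2*s)) = (u + I*sqrt(6))/(2*s))
(A(1 + 0, -4)*1)*W(-3) = (((1/2)*((1 + 0) + I*sqrt(6))/(-4))*1)*(-3)**2 = (((1/2)*(-1/4)*(1 + I*sqrt(6)))*1)*9 = ((-1/8 - I*sqrt(6)/8)*1)*9 = (-1/8 - I*sqrt(6)/8)*9 = -9/8 - 9*I*sqrt(6)/8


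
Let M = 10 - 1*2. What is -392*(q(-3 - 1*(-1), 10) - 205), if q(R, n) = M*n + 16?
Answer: 42728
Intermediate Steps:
M = 8 (M = 10 - 2 = 8)
q(R, n) = 16 + 8*n (q(R, n) = 8*n + 16 = 16 + 8*n)
-392*(q(-3 - 1*(-1), 10) - 205) = -392*((16 + 8*10) - 205) = -392*((16 + 80) - 205) = -392*(96 - 205) = -392*(-109) = 42728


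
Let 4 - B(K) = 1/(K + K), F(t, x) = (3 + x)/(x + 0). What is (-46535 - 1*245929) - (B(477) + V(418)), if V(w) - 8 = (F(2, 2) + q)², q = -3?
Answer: -558044683/1908 ≈ -2.9248e+5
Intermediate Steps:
F(t, x) = (3 + x)/x
V(w) = 33/4 (V(w) = 8 + ((3 + 2)/2 - 3)² = 8 + ((½)*5 - 3)² = 8 + (5/2 - 3)² = 8 + (-½)² = 8 + ¼ = 33/4)
B(K) = 4 - 1/(2*K) (B(K) = 4 - 1/(K + K) = 4 - 1/(2*K))
(-46535 - 1*245929) - (B(477) + V(418)) = (-46535 - 1*245929) - ((4 - ½/477) + 33/4) = (-46535 - 245929) - ((4 - ½*1/477) + 33/4) = -292464 - ((4 - 1/954) + 33/4) = -292464 - (3815/954 + 33/4) = -292464 - 1*23371/1908 = -292464 - 23371/1908 = -558044683/1908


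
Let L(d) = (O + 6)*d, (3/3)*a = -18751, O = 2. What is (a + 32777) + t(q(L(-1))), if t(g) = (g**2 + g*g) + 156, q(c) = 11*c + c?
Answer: 32614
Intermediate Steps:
a = -18751
L(d) = 8*d (L(d) = (2 + 6)*d = 8*d)
q(c) = 12*c
t(g) = 156 + 2*g**2 (t(g) = (g**2 + g**2) + 156 = 2*g**2 + 156 = 156 + 2*g**2)
(a + 32777) + t(q(L(-1))) = (-18751 + 32777) + (156 + 2*(12*(8*(-1)))**2) = 14026 + (156 + 2*(12*(-8))**2) = 14026 + (156 + 2*(-96)**2) = 14026 + (156 + 2*9216) = 14026 + (156 + 18432) = 14026 + 18588 = 32614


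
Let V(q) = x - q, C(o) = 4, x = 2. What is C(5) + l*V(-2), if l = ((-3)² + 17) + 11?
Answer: 152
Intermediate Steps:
l = 37 (l = (9 + 17) + 11 = 26 + 11 = 37)
V(q) = 2 - q
C(5) + l*V(-2) = 4 + 37*(2 - 1*(-2)) = 4 + 37*(2 + 2) = 4 + 37*4 = 4 + 148 = 152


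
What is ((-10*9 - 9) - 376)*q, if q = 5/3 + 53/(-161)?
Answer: -306850/483 ≈ -635.30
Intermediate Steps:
q = 646/483 (q = 5*(⅓) + 53*(-1/161) = 5/3 - 53/161 = 646/483 ≈ 1.3375)
((-10*9 - 9) - 376)*q = ((-10*9 - 9) - 376)*(646/483) = ((-90 - 9) - 376)*(646/483) = (-99 - 376)*(646/483) = -475*646/483 = -306850/483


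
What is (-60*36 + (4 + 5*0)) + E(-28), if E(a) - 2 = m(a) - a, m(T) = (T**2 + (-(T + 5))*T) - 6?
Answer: -1992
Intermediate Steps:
m(T) = -6 + T**2 + T*(-5 - T) (m(T) = (T**2 + (-(5 + T))*T) - 6 = (T**2 + (-5 - T)*T) - 6 = (T**2 + T*(-5 - T)) - 6 = -6 + T**2 + T*(-5 - T))
E(a) = -4 - 6*a (E(a) = 2 + ((-6 - 5*a) - a) = 2 + (-6 - 6*a) = -4 - 6*a)
(-60*36 + (4 + 5*0)) + E(-28) = (-60*36 + (4 + 5*0)) + (-4 - 6*(-28)) = (-2160 + (4 + 0)) + (-4 + 168) = (-2160 + 4) + 164 = -2156 + 164 = -1992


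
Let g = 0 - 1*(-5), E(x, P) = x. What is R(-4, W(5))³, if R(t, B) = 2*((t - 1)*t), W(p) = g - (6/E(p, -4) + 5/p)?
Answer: 64000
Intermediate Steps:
g = 5 (g = 0 + 5 = 5)
W(p) = 5 - 11/p (W(p) = 5 - (6/p + 5/p) = 5 - 11/p)
R(t, B) = 2*t*(-1 + t) (R(t, B) = 2*((-1 + t)*t) = 2*(t*(-1 + t)) = 2*t*(-1 + t))
R(-4, W(5))³ = (2*(-4)*(-1 - 4))³ = (2*(-4)*(-5))³ = 40³ = 64000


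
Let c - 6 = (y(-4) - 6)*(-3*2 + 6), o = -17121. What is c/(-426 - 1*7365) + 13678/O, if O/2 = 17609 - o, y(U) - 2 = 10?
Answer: 17691423/90193810 ≈ 0.19615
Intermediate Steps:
y(U) = 12 (y(U) = 2 + 10 = 12)
O = 69460 (O = 2*(17609 - 1*(-17121)) = 2*(17609 + 17121) = 2*34730 = 69460)
c = 6 (c = 6 + (12 - 6)*(-3*2 + 6) = 6 + 6*(-6 + 6) = 6 + 6*0 = 6 + 0 = 6)
c/(-426 - 1*7365) + 13678/O = 6/(-426 - 1*7365) + 13678/69460 = 6/(-426 - 7365) + 13678*(1/69460) = 6/(-7791) + 6839/34730 = 6*(-1/7791) + 6839/34730 = -2/2597 + 6839/34730 = 17691423/90193810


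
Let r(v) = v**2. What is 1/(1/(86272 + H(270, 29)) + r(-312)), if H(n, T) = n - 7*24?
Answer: 86374/8407990657 ≈ 1.0273e-5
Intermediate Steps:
H(n, T) = -168 + n (H(n, T) = n - 168 = -168 + n)
1/(1/(86272 + H(270, 29)) + r(-312)) = 1/(1/(86272 + (-168 + 270)) + (-312)**2) = 1/(1/(86272 + 102) + 97344) = 1/(1/86374 + 97344) = 1/(8407990657/86374) = 86374/8407990657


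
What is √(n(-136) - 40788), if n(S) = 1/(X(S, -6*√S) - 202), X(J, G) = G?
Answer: √(-40788 + 1/(-202 - 12*I*√34)) ≈ 0.e-6 + 201.96*I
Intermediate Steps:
n(S) = 1/(-202 - 6*√S) (n(S) = 1/(-6*√S - 202) = 1/(-202 - 6*√S))
√(n(-136) - 40788) = √(-1/(202 + 6*√(-136)) - 40788) = √(-1/(202 + 6*(2*I*√34)) - 40788) = √(-1/(202 + 12*I*√34) - 40788) = √(-40788 - 1/(202 + 12*I*√34))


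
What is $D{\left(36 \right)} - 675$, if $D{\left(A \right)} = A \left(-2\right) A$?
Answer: $-3267$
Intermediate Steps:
$D{\left(A \right)} = - 2 A^{2}$ ($D{\left(A \right)} = - 2 A A = - 2 A^{2}$)
$D{\left(36 \right)} - 675 = - 2 \cdot 36^{2} - 675 = \left(-2\right) 1296 - 675 = -2592 - 675 = -3267$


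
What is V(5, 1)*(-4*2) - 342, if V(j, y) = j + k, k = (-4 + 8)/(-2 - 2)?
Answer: -374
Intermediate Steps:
k = -1 (k = 4/(-4) = 4*(-1/4) = -1)
V(j, y) = -1 + j (V(j, y) = j - 1 = -1 + j)
V(5, 1)*(-4*2) - 342 = (-1 + 5)*(-4*2) - 342 = 4*(-8) - 342 = -32 - 342 = -374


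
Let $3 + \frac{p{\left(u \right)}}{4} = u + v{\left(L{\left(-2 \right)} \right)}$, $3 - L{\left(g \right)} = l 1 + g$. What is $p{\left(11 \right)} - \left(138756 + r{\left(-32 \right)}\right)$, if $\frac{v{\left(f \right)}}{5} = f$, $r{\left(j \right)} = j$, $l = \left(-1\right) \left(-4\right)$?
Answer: $-138672$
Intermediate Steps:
$l = 4$
$L{\left(g \right)} = -1 - g$ ($L{\left(g \right)} = 3 - \left(4 \cdot 1 + g\right) = 3 - \left(4 + g\right) = -1 - g$)
$v{\left(f \right)} = 5 f$
$p{\left(u \right)} = 8 + 4 u$ ($p{\left(u \right)} = -12 + 4 \left(u + 5 \left(-1 - -2\right)\right) = -12 + 4 \left(u + 5 \left(-1 + 2\right)\right) = -12 + 4 \left(u + 5 \cdot 1\right) = -12 + 4 \left(u + 5\right) = -12 + 4 \left(5 + u\right) = -12 + \left(20 + 4 u\right) = 8 + 4 u$)
$p{\left(11 \right)} - \left(138756 + r{\left(-32 \right)}\right) = \left(8 + 4 \cdot 11\right) - 138724 = \left(8 + 44\right) + \left(-138756 + 32\right) = 52 - 138724 = -138672$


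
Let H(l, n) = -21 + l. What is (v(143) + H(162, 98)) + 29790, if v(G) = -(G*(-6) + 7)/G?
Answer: 4280984/143 ≈ 29937.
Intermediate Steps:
v(G) = -(7 - 6*G)/G (v(G) = -(-6*G + 7)/G = -(7 - 6*G)/G)
(v(143) + H(162, 98)) + 29790 = ((6 - 7/143) + (-21 + 162)) + 29790 = ((6 - 7*1/143) + 141) + 29790 = ((6 - 7/143) + 141) + 29790 = (851/143 + 141) + 29790 = 21014/143 + 29790 = 4280984/143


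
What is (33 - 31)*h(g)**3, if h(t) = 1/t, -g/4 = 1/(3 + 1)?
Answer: -2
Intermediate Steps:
g = -1 (g = -4/(3 + 1) = -4/4 = -4*1/4 = -1)
(33 - 31)*h(g)**3 = (33 - 31)*(1/(-1))**3 = 2*(-1)**3 = 2*(-1) = -2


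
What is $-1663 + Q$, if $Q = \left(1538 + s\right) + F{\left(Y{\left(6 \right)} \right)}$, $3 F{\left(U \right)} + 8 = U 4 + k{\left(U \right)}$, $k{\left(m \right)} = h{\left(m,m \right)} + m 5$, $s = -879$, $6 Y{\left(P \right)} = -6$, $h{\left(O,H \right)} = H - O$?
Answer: $- \frac{3029}{3} \approx -1009.7$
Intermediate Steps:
$Y{\left(P \right)} = -1$ ($Y{\left(P \right)} = \frac{1}{6} \left(-6\right) = -1$)
$k{\left(m \right)} = 5 m$ ($k{\left(m \right)} = \left(m - m\right) + m 5 = 0 + 5 m = 5 m$)
$F{\left(U \right)} = - \frac{8}{3} + 3 U$ ($F{\left(U \right)} = - \frac{8}{3} + \frac{U 4 + 5 U}{3} = - \frac{8}{3} + \frac{4 U + 5 U}{3} = - \frac{8}{3} + \frac{9 U}{3} = - \frac{8}{3} + 3 U$)
$Q = \frac{1960}{3}$ ($Q = \left(1538 - 879\right) + \left(- \frac{8}{3} + 3 \left(-1\right)\right) = 659 - \frac{17}{3} = \frac{1960}{3} \approx 653.33$)
$-1663 + Q = -1663 + \frac{1960}{3} = - \frac{3029}{3}$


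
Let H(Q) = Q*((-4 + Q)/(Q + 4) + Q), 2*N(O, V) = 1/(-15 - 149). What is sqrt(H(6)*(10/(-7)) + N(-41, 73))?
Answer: I*sqrt(70041202)/1148 ≈ 7.2901*I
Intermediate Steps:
N(O, V) = -1/328 (N(O, V) = 1/(2*(-15 - 149)) = (1/2)/(-164) = (1/2)*(-1/164) = -1/328)
H(Q) = Q*(Q + (-4 + Q)/(4 + Q)) (H(Q) = Q*((-4 + Q)/(4 + Q) + Q) = Q*(Q + (-4 + Q)/(4 + Q)))
sqrt(H(6)*(10/(-7)) + N(-41, 73)) = sqrt((6*(-4 + 6**2 + 5*6)/(4 + 6))*(10/(-7)) - 1/328) = sqrt((6*(-4 + 36 + 30)/10)*(10*(-1/7)) - 1/328) = sqrt((6*(1/10)*62)*(-10/7) - 1/328) = sqrt((186/5)*(-10/7) - 1/328) = sqrt(-372/7 - 1/328) = sqrt(-122023/2296) = I*sqrt(70041202)/1148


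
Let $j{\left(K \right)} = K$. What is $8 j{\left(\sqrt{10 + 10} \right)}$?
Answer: $16 \sqrt{5} \approx 35.777$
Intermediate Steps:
$8 j{\left(\sqrt{10 + 10} \right)} = 8 \sqrt{10 + 10} = 8 \sqrt{20} = 8 \cdot 2 \sqrt{5} = 16 \sqrt{5}$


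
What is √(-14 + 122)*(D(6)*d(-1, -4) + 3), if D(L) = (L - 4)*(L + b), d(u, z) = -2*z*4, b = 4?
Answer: 3858*√3 ≈ 6682.3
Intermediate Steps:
d(u, z) = -8*z
D(L) = (-4 + L)*(4 + L) (D(L) = (L - 4)*(L + 4) = (-4 + L)*(4 + L))
√(-14 + 122)*(D(6)*d(-1, -4) + 3) = √(-14 + 122)*((-16 + 6²)*(-8*(-4)) + 3) = √108*((-16 + 36)*32 + 3) = (6*√3)*(20*32 + 3) = (6*√3)*(640 + 3) = (6*√3)*643 = 3858*√3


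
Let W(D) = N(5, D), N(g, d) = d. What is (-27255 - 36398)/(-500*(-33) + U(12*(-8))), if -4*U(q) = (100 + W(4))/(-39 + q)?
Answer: -8593155/2227526 ≈ -3.8577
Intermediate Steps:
W(D) = D
U(q) = -26/(-39 + q) (U(q) = -(100 + 4)/(4*(-39 + q)) = -26/(-39 + q))
(-27255 - 36398)/(-500*(-33) + U(12*(-8))) = (-27255 - 36398)/(-500*(-33) - 26/(-39 + 12*(-8))) = -63653/(16500 - 26/(-39 - 96)) = -63653/(16500 - 26/(-135)) = -63653/(16500 - 26*(-1/135)) = -63653/(16500 + 26/135) = -63653/2227526/135 = -63653*135/2227526 = -8593155/2227526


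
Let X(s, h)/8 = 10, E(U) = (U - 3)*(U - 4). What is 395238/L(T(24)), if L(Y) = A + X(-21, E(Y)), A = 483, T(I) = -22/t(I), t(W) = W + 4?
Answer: 395238/563 ≈ 702.02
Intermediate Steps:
t(W) = 4 + W
E(U) = (-4 + U)*(-3 + U) (E(U) = (-3 + U)*(-4 + U) = (-4 + U)*(-3 + U))
T(I) = -22/(4 + I)
X(s, h) = 80 (X(s, h) = 8*10 = 80)
L(Y) = 563 (L(Y) = 483 + 80 = 563)
395238/L(T(24)) = 395238/563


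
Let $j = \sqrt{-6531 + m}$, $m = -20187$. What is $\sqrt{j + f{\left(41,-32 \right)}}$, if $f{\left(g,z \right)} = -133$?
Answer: $\sqrt{-133 + i \sqrt{26718}} \approx 6.2342 + 13.11 i$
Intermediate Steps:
$j = i \sqrt{26718}$ ($j = \sqrt{-6531 - 20187} = \sqrt{-26718} = i \sqrt{26718} \approx 163.46 i$)
$\sqrt{j + f{\left(41,-32 \right)}} = \sqrt{i \sqrt{26718} - 133} = \sqrt{-133 + i \sqrt{26718}}$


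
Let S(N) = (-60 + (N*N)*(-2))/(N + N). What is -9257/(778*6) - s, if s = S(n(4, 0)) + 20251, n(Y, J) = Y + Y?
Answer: -23621519/1167 ≈ -20241.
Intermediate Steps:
n(Y, J) = 2*Y
S(N) = (-60 - 2*N²)/(2*N) (S(N) = (-60 + N²*(-2))/((2*N)) = (-60 - 2*N²)*(1/(2*N)) = (-60 - 2*N²)/(2*N))
s = 80957/4 (s = (-2*4 - 30/(2*4)) + 20251 = (-1*8 - 30/8) + 20251 = (-8 - 30*⅛) + 20251 = (-8 - 15/4) + 20251 = -47/4 + 20251 = 80957/4 ≈ 20239.)
-9257/(778*6) - s = -9257/(778*6) - 1*80957/4 = -9257/4668 - 80957/4 = -23621519/1167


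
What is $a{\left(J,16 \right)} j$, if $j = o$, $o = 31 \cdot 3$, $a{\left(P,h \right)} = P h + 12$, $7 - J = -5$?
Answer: $18972$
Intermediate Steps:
$J = 12$ ($J = 7 - -5 = 7 + 5 = 12$)
$a{\left(P,h \right)} = 12 + P h$
$o = 93$
$j = 93$
$a{\left(J,16 \right)} j = \left(12 + 12 \cdot 16\right) 93 = \left(12 + 192\right) 93 = 204 \cdot 93 = 18972$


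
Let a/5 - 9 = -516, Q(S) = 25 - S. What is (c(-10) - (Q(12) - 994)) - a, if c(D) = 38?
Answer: 3554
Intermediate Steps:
a = -2535 (a = 45 + 5*(-516) = 45 - 2580 = -2535)
(c(-10) - (Q(12) - 994)) - a = (38 - ((25 - 1*12) - 994)) - 1*(-2535) = (38 - ((25 - 12) - 994)) + 2535 = (38 - (13 - 994)) + 2535 = (38 - 1*(-981)) + 2535 = (38 + 981) + 2535 = 1019 + 2535 = 3554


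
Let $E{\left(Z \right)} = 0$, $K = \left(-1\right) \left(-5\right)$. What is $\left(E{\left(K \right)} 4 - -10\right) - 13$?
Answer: $-3$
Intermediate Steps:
$K = 5$
$\left(E{\left(K \right)} 4 - -10\right) - 13 = \left(0 \cdot 4 - -10\right) - 13 = \left(0 + 10\right) - 13 = 10 - 13 = -3$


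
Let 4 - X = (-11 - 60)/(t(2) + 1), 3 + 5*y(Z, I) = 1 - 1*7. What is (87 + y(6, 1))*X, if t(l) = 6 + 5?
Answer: 8449/10 ≈ 844.90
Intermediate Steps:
t(l) = 11
y(Z, I) = -9/5 (y(Z, I) = -3/5 + (1 - 1*7)/5 = -3/5 + (1 - 7)/5 = -3/5 + (1/5)*(-6) = -3/5 - 6/5 = -9/5)
X = 119/12 (X = 4 - (-11 - 60)/(11 + 1) = 4 - (-71)/12 = 4 - 1*(-71/12) = 4 + 71/12 = 119/12 ≈ 9.9167)
(87 + y(6, 1))*X = (87 - 9/5)*(119/12) = (426/5)*(119/12) = 8449/10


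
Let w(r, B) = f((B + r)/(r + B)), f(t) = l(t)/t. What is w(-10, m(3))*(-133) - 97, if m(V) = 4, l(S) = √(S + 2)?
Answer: -97 - 133*√3 ≈ -327.36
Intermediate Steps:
l(S) = √(2 + S)
f(t) = √(2 + t)/t
w(r, B) = √3 (w(r, B) = √(2 + (B + r)/(r + B))/(((B + r)/(r + B))) = √(2 + (B + r)/(B + r))/(((B + r)/(B + r))) = √(2 + 1)/1 = 1*√3 = √3)
w(-10, m(3))*(-133) - 97 = √3*(-133) - 97 = -133*√3 - 97 = -97 - 133*√3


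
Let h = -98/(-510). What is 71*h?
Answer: 3479/255 ≈ 13.643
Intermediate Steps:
h = 49/255 (h = -98*(-1/510) = 49/255 ≈ 0.19216)
71*h = 71*(49/255) = 3479/255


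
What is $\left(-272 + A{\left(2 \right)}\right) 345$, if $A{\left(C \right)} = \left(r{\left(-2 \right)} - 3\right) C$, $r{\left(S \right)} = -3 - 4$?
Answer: $-100740$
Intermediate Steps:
$r{\left(S \right)} = -7$ ($r{\left(S \right)} = -3 - 4 = -7$)
$A{\left(C \right)} = - 10 C$ ($A{\left(C \right)} = \left(-7 - 3\right) C = - 10 C$)
$\left(-272 + A{\left(2 \right)}\right) 345 = \left(-272 - 20\right) 345 = \left(-292\right) 345 = -100740$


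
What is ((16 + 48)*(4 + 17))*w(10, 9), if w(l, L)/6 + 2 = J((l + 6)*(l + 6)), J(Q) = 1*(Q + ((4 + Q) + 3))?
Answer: 4169088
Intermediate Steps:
J(Q) = 7 + 2*Q (J(Q) = 1*(Q + (7 + Q)) = 1*(7 + 2*Q) = 7 + 2*Q)
w(l, L) = 30 + 12*(6 + l)**2 (w(l, L) = -12 + 6*(7 + 2*((l + 6)*(l + 6))) = -12 + 6*(7 + 2*((6 + l)*(6 + l))) = -12 + 6*(7 + 2*(6 + l)**2) = -12 + (42 + 12*(6 + l)**2) = 30 + 12*(6 + l)**2)
((16 + 48)*(4 + 17))*w(10, 9) = ((16 + 48)*(4 + 17))*(30 + 12*(6 + 10)**2) = (64*21)*(30 + 12*16**2) = 1344*(30 + 12*256) = 1344*(30 + 3072) = 1344*3102 = 4169088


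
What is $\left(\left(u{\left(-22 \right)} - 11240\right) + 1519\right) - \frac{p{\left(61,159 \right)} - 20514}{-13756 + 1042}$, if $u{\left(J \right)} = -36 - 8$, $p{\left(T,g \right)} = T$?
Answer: $- \frac{124172663}{12714} \approx -9766.6$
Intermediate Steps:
$u{\left(J \right)} = -44$ ($u{\left(J \right)} = -36 - 8 = -44$)
$\left(\left(u{\left(-22 \right)} - 11240\right) + 1519\right) - \frac{p{\left(61,159 \right)} - 20514}{-13756 + 1042} = \left(\left(-44 - 11240\right) + 1519\right) - \frac{61 - 20514}{-13756 + 1042} = \left(-11284 + 1519\right) - - \frac{20453}{-12714} = -9765 - \left(-20453\right) \left(- \frac{1}{12714}\right) = -9765 - \frac{20453}{12714} = - \frac{124172663}{12714}$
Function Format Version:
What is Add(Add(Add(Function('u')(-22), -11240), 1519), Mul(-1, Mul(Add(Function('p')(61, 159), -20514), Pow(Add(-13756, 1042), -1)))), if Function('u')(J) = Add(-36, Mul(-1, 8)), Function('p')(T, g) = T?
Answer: Rational(-124172663, 12714) ≈ -9766.6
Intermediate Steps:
Function('u')(J) = -44 (Function('u')(J) = Add(-36, -8) = -44)
Add(Add(Add(Function('u')(-22), -11240), 1519), Mul(-1, Mul(Add(Function('p')(61, 159), -20514), Pow(Add(-13756, 1042), -1)))) = Add(Add(Add(-44, -11240), 1519), Mul(-1, Mul(Add(61, -20514), Pow(Add(-13756, 1042), -1)))) = Add(Add(-11284, 1519), Mul(-1, Mul(-20453, Pow(-12714, -1)))) = Add(-9765, Mul(-1, Mul(-20453, Rational(-1, 12714)))) = Add(-9765, Mul(-1, Rational(20453, 12714))) = Add(-9765, Rational(-20453, 12714)) = Rational(-124172663, 12714)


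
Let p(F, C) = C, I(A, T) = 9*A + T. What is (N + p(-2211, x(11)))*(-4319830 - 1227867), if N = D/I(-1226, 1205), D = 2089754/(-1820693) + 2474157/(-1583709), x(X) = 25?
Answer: -1310260712247720539013088/9447136438040791 ≈ -1.3869e+8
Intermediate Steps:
I(A, T) = T + 9*A
D = -2604747516129/961149296779 (D = 2089754*(-1/1820693) + 2474157*(-1/1583709) = -2089754/1820693 - 824719/527903 = -2604747516129/961149296779 ≈ -2.7100)
N = 2604747516129/9447136438040791 (N = -2604747516129/(961149296779*(1205 + 9*(-1226))) = -2604747516129/(961149296779*(1205 - 11034)) = -2604747516129/961149296779/(-9829) = -2604747516129/961149296779*(-1/9829) = 2604747516129/9447136438040791 ≈ 0.00027572)
(N + p(-2211, x(11)))*(-4319830 - 1227867) = (2604747516129/9447136438040791 + 25)*(-4319830 - 1227867) = (236181015698535904/9447136438040791)*(-5547697) = -1310260712247720539013088/9447136438040791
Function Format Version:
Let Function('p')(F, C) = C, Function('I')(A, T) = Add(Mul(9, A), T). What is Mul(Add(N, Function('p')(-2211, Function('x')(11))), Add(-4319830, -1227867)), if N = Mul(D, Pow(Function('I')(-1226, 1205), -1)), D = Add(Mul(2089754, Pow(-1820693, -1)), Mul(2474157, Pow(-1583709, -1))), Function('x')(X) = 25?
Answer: Rational(-1310260712247720539013088, 9447136438040791) ≈ -1.3869e+8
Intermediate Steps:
Function('I')(A, T) = Add(T, Mul(9, A))
D = Rational(-2604747516129, 961149296779) (D = Add(Mul(2089754, Rational(-1, 1820693)), Mul(2474157, Rational(-1, 1583709))) = Add(Rational(-2089754, 1820693), Rational(-824719, 527903)) = Rational(-2604747516129, 961149296779) ≈ -2.7100)
N = Rational(2604747516129, 9447136438040791) (N = Mul(Rational(-2604747516129, 961149296779), Pow(Add(1205, Mul(9, -1226)), -1)) = Mul(Rational(-2604747516129, 961149296779), Pow(Add(1205, -11034), -1)) = Mul(Rational(-2604747516129, 961149296779), Pow(-9829, -1)) = Mul(Rational(-2604747516129, 961149296779), Rational(-1, 9829)) = Rational(2604747516129, 9447136438040791) ≈ 0.00027572)
Mul(Add(N, Function('p')(-2211, Function('x')(11))), Add(-4319830, -1227867)) = Mul(Add(Rational(2604747516129, 9447136438040791), 25), Add(-4319830, -1227867)) = Mul(Rational(236181015698535904, 9447136438040791), -5547697) = Rational(-1310260712247720539013088, 9447136438040791)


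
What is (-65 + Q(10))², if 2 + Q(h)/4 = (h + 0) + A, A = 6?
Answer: 81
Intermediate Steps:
Q(h) = 16 + 4*h (Q(h) = -8 + 4*((h + 0) + 6) = -8 + 4*(h + 6) = -8 + 4*(6 + h) = -8 + (24 + 4*h) = 16 + 4*h)
(-65 + Q(10))² = (-65 + (16 + 4*10))² = (-65 + (16 + 40))² = (-65 + 56)² = (-9)² = 81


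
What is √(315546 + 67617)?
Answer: √383163 ≈ 619.00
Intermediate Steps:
√(315546 + 67617) = √383163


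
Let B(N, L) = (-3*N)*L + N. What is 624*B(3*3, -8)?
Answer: 140400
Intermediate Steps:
B(N, L) = N - 3*L*N (B(N, L) = -3*L*N + N = N - 3*L*N)
624*B(3*3, -8) = 624*((3*3)*(1 - 3*(-8))) = 624*(9*(1 + 24)) = 624*(9*25) = 624*225 = 140400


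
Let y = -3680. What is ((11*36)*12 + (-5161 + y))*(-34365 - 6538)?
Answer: 167252367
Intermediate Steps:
((11*36)*12 + (-5161 + y))*(-34365 - 6538) = ((11*36)*12 + (-5161 - 3680))*(-34365 - 6538) = (396*12 - 8841)*(-40903) = (4752 - 8841)*(-40903) = -4089*(-40903) = 167252367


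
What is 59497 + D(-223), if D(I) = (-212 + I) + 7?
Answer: 59069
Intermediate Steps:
D(I) = -205 + I
59497 + D(-223) = 59497 + (-205 - 223) = 59497 - 428 = 59069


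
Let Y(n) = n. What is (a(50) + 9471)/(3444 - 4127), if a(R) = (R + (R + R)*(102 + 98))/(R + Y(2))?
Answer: -256271/17758 ≈ -14.431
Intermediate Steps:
a(R) = 401*R/(2 + R) (a(R) = (R + (R + R)*(102 + 98))/(R + 2) = (R + (2*R)*200)/(2 + R) = (R + 400*R)/(2 + R) = (401*R)/(2 + R) = 401*R/(2 + R))
(a(50) + 9471)/(3444 - 4127) = (401*50/(2 + 50) + 9471)/(3444 - 4127) = (401*50/52 + 9471)/(-683) = (401*50*(1/52) + 9471)*(-1/683) = (10025/26 + 9471)*(-1/683) = (256271/26)*(-1/683) = -256271/17758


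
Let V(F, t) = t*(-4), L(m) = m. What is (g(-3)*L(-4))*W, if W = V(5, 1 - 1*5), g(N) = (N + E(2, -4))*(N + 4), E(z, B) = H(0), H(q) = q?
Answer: 192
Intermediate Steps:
E(z, B) = 0
V(F, t) = -4*t
g(N) = N*(4 + N) (g(N) = (N + 0)*(N + 4) = N*(4 + N))
W = 16 (W = -4*(1 - 1*5) = -4*(1 - 5) = -4*(-4) = 16)
(g(-3)*L(-4))*W = (-3*(4 - 3)*(-4))*16 = (-3*1*(-4))*16 = -3*(-4)*16 = 12*16 = 192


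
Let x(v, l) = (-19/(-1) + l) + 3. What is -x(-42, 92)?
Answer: -114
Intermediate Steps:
x(v, l) = 22 + l (x(v, l) = (-19*(-1) + l) + 3 = (19 + l) + 3 = 22 + l)
-x(-42, 92) = -(22 + 92) = -1*114 = -114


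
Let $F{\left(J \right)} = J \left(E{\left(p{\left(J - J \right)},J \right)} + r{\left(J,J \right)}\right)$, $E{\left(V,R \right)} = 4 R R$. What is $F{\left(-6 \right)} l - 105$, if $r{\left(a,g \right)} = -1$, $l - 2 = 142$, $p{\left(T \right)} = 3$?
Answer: $-123657$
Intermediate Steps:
$l = 144$ ($l = 2 + 142 = 144$)
$E{\left(V,R \right)} = 4 R^{2}$
$F{\left(J \right)} = J \left(-1 + 4 J^{2}\right)$ ($F{\left(J \right)} = J \left(4 J^{2} - 1\right) = J \left(-1 + 4 J^{2}\right)$)
$F{\left(-6 \right)} l - 105 = \left(\left(-1\right) \left(-6\right) + 4 \left(-6\right)^{3}\right) 144 - 105 = \left(6 + 4 \left(-216\right)\right) 144 - 105 = \left(6 - 864\right) 144 - 105 = \left(-858\right) 144 - 105 = -123552 - 105 = -123657$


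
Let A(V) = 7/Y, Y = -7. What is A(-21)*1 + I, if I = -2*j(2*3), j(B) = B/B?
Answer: -3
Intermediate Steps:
j(B) = 1
A(V) = -1 (A(V) = 7/(-7) = 7*(-⅐) = -1)
I = -2 (I = -2*1 = -2)
A(-21)*1 + I = -1*1 - 2 = -1 - 2 = -3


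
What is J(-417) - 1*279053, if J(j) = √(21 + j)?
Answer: -279053 + 6*I*√11 ≈ -2.7905e+5 + 19.9*I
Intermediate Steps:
J(-417) - 1*279053 = √(21 - 417) - 1*279053 = √(-396) - 279053 = 6*I*√11 - 279053 = -279053 + 6*I*√11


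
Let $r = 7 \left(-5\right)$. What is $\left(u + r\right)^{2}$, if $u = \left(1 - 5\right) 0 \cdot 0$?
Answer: $1225$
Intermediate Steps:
$u = 0$ ($u = \left(-4\right) 0 = 0$)
$r = -35$
$\left(u + r\right)^{2} = \left(0 - 35\right)^{2} = \left(-35\right)^{2} = 1225$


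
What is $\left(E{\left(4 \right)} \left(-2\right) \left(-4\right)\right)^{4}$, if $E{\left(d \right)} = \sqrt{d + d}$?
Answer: $262144$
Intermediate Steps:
$E{\left(d \right)} = \sqrt{2} \sqrt{d}$ ($E{\left(d \right)} = \sqrt{2 d} = \sqrt{2} \sqrt{d}$)
$\left(E{\left(4 \right)} \left(-2\right) \left(-4\right)\right)^{4} = \left(\sqrt{2} \sqrt{4} \left(-2\right) \left(-4\right)\right)^{4} = \left(\sqrt{2} \cdot 2 \left(-2\right) \left(-4\right)\right)^{4} = \left(2 \sqrt{2} \left(-2\right) \left(-4\right)\right)^{4} = \left(- 4 \sqrt{2} \left(-4\right)\right)^{4} = \left(16 \sqrt{2}\right)^{4} = 262144$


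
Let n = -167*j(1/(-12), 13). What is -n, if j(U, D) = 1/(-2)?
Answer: -167/2 ≈ -83.500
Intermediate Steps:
j(U, D) = -1/2
n = 167/2 (n = -167*(-1/2) = 167/2 ≈ 83.500)
-n = -1*167/2 = -167/2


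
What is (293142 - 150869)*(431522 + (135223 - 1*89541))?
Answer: 67893244692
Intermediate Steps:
(293142 - 150869)*(431522 + (135223 - 1*89541)) = 142273*(431522 + (135223 - 89541)) = 142273*(431522 + 45682) = 142273*477204 = 67893244692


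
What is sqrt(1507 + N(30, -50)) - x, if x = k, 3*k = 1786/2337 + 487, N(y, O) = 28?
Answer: -59995/369 + sqrt(1535) ≈ -123.41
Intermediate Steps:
k = 59995/369 (k = (1786/2337 + 487)/3 = (1786*(1/2337) + 487)/3 = (94/123 + 487)/3 = (1/3)*(59995/123) = 59995/369 ≈ 162.59)
x = 59995/369 ≈ 162.59
sqrt(1507 + N(30, -50)) - x = sqrt(1507 + 28) - 1*59995/369 = sqrt(1535) - 59995/369 = -59995/369 + sqrt(1535)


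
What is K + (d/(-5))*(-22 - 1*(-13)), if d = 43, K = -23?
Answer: 272/5 ≈ 54.400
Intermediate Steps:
K + (d/(-5))*(-22 - 1*(-13)) = -23 + (43/(-5))*(-22 - 1*(-13)) = -23 + (43*(-⅕))*(-22 + 13) = -23 - 43/5*(-9) = -23 + 387/5 = 272/5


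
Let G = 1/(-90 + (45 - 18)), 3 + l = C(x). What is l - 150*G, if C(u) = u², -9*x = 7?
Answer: -8/567 ≈ -0.014109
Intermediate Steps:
x = -7/9 (x = -⅑*7 = -7/9 ≈ -0.77778)
l = -194/81 (l = -3 + (-7/9)² = -3 + 49/81 = -194/81 ≈ -2.3951)
G = -1/63 (G = 1/(-90 + 27) = 1/(-63) = -1/63 ≈ -0.015873)
l - 150*G = -194/81 - 150*(-1/63) = -194/81 + 50/21 = -8/567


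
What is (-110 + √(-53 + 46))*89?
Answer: -9790 + 89*I*√7 ≈ -9790.0 + 235.47*I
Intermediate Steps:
(-110 + √(-53 + 46))*89 = (-110 + √(-7))*89 = (-110 + I*√7)*89 = -9790 + 89*I*√7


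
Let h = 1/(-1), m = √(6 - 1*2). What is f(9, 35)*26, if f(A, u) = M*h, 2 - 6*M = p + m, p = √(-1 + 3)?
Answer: 13*√2/3 ≈ 6.1283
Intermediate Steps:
m = 2 (m = √(6 - 2) = √4 = 2)
p = √2 ≈ 1.4142
h = -1
M = -√2/6 (M = ⅓ - (√2 + 2)/6 = ⅓ - (2 + √2)/6 = ⅓ + (-⅓ - √2/6) = -√2/6 ≈ -0.23570)
f(A, u) = √2/6 (f(A, u) = -√2/6*(-1) = √2/6)
f(9, 35)*26 = (√2/6)*26 = 13*√2/3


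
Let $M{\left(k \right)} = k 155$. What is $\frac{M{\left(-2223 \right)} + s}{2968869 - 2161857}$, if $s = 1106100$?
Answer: $\frac{84615}{89668} \approx 0.94365$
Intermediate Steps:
$M{\left(k \right)} = 155 k$
$\frac{M{\left(-2223 \right)} + s}{2968869 - 2161857} = \frac{155 \left(-2223\right) + 1106100}{2968869 - 2161857} = \frac{-344565 + 1106100}{807012} = 761535 \cdot \frac{1}{807012} = \frac{84615}{89668}$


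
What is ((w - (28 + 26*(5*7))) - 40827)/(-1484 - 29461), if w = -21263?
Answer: 63028/30945 ≈ 2.0368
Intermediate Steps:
((w - (28 + 26*(5*7))) - 40827)/(-1484 - 29461) = ((-21263 - (28 + 26*(5*7))) - 40827)/(-1484 - 29461) = ((-21263 - (28 + 26*35)) - 40827)/(-30945) = ((-21263 - (28 + 910)) - 40827)*(-1/30945) = ((-21263 - 1*938) - 40827)*(-1/30945) = ((-21263 - 938) - 40827)*(-1/30945) = (-22201 - 40827)*(-1/30945) = -63028*(-1/30945) = 63028/30945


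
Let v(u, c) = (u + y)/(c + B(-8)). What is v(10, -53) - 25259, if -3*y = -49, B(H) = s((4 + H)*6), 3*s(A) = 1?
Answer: -50519/2 ≈ -25260.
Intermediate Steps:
s(A) = ⅓ (s(A) = (⅓)*1 = ⅓)
B(H) = ⅓
y = 49/3 (y = -⅓*(-49) = 49/3 ≈ 16.333)
v(u, c) = (49/3 + u)/(⅓ + c) (v(u, c) = (u + 49/3)/(c + ⅓) = (49/3 + u)/(⅓ + c))
v(10, -53) - 25259 = (49 + 3*10)/(1 + 3*(-53)) - 25259 = (49 + 30)/(1 - 159) - 25259 = 79/(-158) - 25259 = -1/158*79 - 25259 = -½ - 25259 = -50519/2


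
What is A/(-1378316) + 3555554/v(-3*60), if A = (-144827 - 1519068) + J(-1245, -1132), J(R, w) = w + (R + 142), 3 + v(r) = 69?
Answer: 1225196732911/22742214 ≈ 53873.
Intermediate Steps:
v(r) = 66 (v(r) = -3 + 69 = 66)
J(R, w) = 142 + R + w (J(R, w) = w + (142 + R) = 142 + R + w)
A = -1666130 (A = (-144827 - 1519068) + (142 - 1245 - 1132) = -1663895 - 2235 = -1666130)
A/(-1378316) + 3555554/v(-3*60) = -1666130/(-1378316) + 3555554/66 = -1666130*(-1/1378316) + 3555554*(1/66) = 833065/689158 + 1777777/33 = 1225196732911/22742214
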